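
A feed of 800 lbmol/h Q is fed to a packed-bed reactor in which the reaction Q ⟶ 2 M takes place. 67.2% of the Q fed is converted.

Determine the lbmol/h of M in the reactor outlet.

Q reacted = 0.672 × 800 = 537.6 lbmol/h; ν_Q = −1, so ξ = 537.6/1 = 537.6 lbmol/h.
Outlet amounts (n = n₀ + ν ξ):
  Q: 800 − 1(537.6) = 262.4
  M: 0 + 2(537.6) = 1075

1080 lbmol/h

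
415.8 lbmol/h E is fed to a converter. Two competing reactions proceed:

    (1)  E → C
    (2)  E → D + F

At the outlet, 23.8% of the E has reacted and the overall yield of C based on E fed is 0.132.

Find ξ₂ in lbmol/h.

ξ₂ = 44.1 lbmol/h

Yield of C: 1ξ₁ / 415.8 = 0.132 → ξ₁ = 54.89 lbmol/h.
Conversion of E: 1ξ₁ + 1ξ₂ = 0.238 × 415.8 = 98.96 → ξ₂ = 44.07 lbmol/h.
Outlet amounts (n = n₀ + Σ ν·ξ):
  E: 415.8 − 1(54.89) − 1(44.07) = 316.8
  C: 0 + 1(54.89) = 54.89
  D: 0 + 1(44.07) = 44.07
  F: 0 + 1(44.07) = 44.07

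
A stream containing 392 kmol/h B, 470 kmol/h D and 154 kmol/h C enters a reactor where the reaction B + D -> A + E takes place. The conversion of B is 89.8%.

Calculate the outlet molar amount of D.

B reacted = 0.898 × 392 = 352 kmol/h; ν_B = −1, so ξ = 352/1 = 352 kmol/h.
Outlet amounts (n = n₀ + ν ξ):
  B: 392 − 1(352) = 39.98
  D: 470 − 1(352) = 118
  A: 0 + 1(352) = 352
  E: 0 + 1(352) = 352
  C: 154 (inert)

118 kmol/h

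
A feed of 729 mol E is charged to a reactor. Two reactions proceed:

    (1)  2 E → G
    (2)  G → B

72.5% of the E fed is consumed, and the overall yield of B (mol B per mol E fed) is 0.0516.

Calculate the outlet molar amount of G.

227 mol

Conversion of E: E consumed = 2ξ₁ = 0.725 × 729 → ξ₁ = 264.3 mol.
Yield of B: 1ξ₂ / 729 = 0.0516 → ξ₂ = 37.62 mol.
Outlet amounts (n = n₀ + Σ ν·ξ):
  E: 729 − 2(264.3) = 200.5
  G: 0 + 1(264.3) − 1(37.62) = 226.6
  B: 0 + 1(37.62) = 37.62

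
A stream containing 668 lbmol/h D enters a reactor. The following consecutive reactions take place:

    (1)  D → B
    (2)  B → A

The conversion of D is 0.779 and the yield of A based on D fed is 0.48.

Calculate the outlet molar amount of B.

Conversion of D: D consumed = 1ξ₁ = 0.779 × 668 → ξ₁ = 520.4 lbmol/h.
Yield of A: 1ξ₂ / 668 = 0.48 → ξ₂ = 320.6 lbmol/h.
Outlet amounts (n = n₀ + Σ ν·ξ):
  D: 668 − 1(520.4) = 147.6
  B: 0 + 1(520.4) − 1(320.6) = 199.7
  A: 0 + 1(320.6) = 320.6

200 lbmol/h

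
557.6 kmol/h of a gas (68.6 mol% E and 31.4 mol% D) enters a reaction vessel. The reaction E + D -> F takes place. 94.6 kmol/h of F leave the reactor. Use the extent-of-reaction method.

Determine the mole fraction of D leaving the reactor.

0.174

For F: n = n₀ + 1ξ → 94.6 = 0 + 1ξ, giving ξ = 94.6 kmol/h.
Outlet amounts (n = n₀ + ν ξ):
  E: 382.5 − 1(94.6) = 287.9
  D: 175.1 − 1(94.6) = 80.49
  F: 0 + 1(94.6) = 94.6
Total out = 463 kmol/h; y_D = 80.49 / 463 = 0.1738.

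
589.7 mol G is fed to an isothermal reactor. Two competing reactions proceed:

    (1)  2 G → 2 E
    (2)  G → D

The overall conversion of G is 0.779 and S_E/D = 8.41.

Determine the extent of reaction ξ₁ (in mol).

Conversion of G: G consumed = 0.779 × 589.7 = 459.4 mol = 2ξ₁ + 1ξ₂.
Selectivity: 2ξ₁ / (1ξ₂) = 8.41 → ξ₁ = 4.205 ξ₂.
Substitute: (2·4.205 + 1) ξ₂ = 459.4 → ξ₂ = 48.82 mol, ξ₁ = 205.3 mol.
Outlet amounts (n = n₀ + Σ ν·ξ):
  G: 589.7 − 2(205.3) − 1(48.82) = 130.3
  E: 0 + 2(205.3) = 410.6
  D: 0 + 1(48.82) = 48.82

ξ₁ = 205 mol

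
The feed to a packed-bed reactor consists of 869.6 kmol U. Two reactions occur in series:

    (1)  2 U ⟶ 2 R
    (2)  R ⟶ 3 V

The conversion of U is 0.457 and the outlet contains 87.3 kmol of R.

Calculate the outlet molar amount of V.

930 kmol

Conversion of U: U consumed = 2ξ₁ = 0.457 × 869.6 → ξ₁ = 198.7 kmol.
R balance: n_R = 0 + 2ξ₁ − 1ξ₂ = 87.3 → ξ₂ = (2·198.7 − 87.3)/1 = 310.1 kmol.
Outlet amounts (n = n₀ + Σ ν·ξ):
  U: 869.6 − 2(198.7) = 472.2
  R: 0 + 2(198.7) − 1(310.1) = 87.3
  V: 0 + 3(310.1) = 930.3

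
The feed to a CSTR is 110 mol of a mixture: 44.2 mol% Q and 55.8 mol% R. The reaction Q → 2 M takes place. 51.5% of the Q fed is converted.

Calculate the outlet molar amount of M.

Q reacted = 0.515 × 48.62 = 25.04 mol; ν_Q = −1, so ξ = 25.04/1 = 25.04 mol.
Outlet amounts (n = n₀ + ν ξ):
  Q: 48.62 − 1(25.04) = 23.58
  M: 0 + 2(25.04) = 50.08
  R: 61.38 (inert)

50.1 mol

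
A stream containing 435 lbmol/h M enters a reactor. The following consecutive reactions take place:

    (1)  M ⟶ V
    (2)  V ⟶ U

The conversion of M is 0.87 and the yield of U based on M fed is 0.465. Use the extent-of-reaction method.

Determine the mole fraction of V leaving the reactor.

0.405

Conversion of M: M consumed = 1ξ₁ = 0.87 × 435 → ξ₁ = 378.4 lbmol/h.
Yield of U: 1ξ₂ / 435 = 0.465 → ξ₂ = 202.3 lbmol/h.
Outlet amounts (n = n₀ + Σ ν·ξ):
  M: 435 − 1(378.4) = 56.55
  V: 0 + 1(378.4) − 1(202.3) = 176.2
  U: 0 + 1(202.3) = 202.3
Total out = 435 lbmol/h; y_V = 176.2 / 435 = 0.405.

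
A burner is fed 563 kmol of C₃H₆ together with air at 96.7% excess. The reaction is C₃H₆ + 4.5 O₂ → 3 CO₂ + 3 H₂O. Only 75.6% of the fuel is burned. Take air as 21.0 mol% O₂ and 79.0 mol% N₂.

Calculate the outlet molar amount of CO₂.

Stoichiometric O₂ = 4.5 × 563 = 2534 kmol; O₂ fed = 2534 × 1.967 = 4983 kmol.
N₂ fed = 4983 × 79/21 = 18750 kmol.
Fuel reacted = 0.756 × 563 → ξ = 425.6 kmol.
Outlet (n = n₀ + ν ξ):
  C₃H₆: 563 − 1(425.6) = 137.4
  O₂: 4983 − 4.5(425.6) = 3068
  N₂: 18750 (inert)
  CO₂: 0 + 3(425.6) = 1277
  H₂O: 0 + 3(425.6) = 1277

1280 kmol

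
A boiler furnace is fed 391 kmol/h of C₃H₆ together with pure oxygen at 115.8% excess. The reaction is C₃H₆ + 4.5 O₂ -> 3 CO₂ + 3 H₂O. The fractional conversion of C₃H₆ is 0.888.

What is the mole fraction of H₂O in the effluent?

0.239

Stoichiometric O₂ = 4.5 × 391 = 1760 kmol/h; O₂ fed = 1760 × 2.158 = 3797 kmol/h.
Fuel reacted = 0.888 × 391 → ξ = 347.2 kmol/h.
Outlet (n = n₀ + ν ξ):
  C₃H₆: 391 − 1(347.2) = 43.79
  O₂: 3797 − 4.5(347.2) = 2235
  CO₂: 0 + 3(347.2) = 1042
  H₂O: 0 + 3(347.2) = 1042
Total out = 4362 kmol/h; y_H₂O = 1042 / 4362 = 0.2388.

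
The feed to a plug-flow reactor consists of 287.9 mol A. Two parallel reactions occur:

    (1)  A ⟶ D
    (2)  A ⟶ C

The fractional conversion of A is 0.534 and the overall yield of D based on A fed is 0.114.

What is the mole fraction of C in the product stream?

Yield of D: 1ξ₁ / 287.9 = 0.114 → ξ₁ = 32.82 mol.
Conversion of A: 1ξ₁ + 1ξ₂ = 0.534 × 287.9 = 153.7 → ξ₂ = 120.9 mol.
Outlet amounts (n = n₀ + Σ ν·ξ):
  A: 287.9 − 1(32.82) − 1(120.9) = 134.2
  D: 0 + 1(32.82) = 32.82
  C: 0 + 1(120.9) = 120.9
Total out = 287.9 mol; y_C = 120.9 / 287.9 = 0.42.

0.42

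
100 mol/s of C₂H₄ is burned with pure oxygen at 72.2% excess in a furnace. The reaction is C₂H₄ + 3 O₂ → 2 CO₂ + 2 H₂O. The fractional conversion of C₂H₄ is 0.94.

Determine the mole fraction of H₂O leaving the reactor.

Stoichiometric O₂ = 3 × 100 = 300 mol/s; O₂ fed = 300 × 1.722 = 516.6 mol/s.
Fuel reacted = 0.94 × 100 → ξ = 94 mol/s.
Outlet (n = n₀ + ν ξ):
  C₂H₄: 100 − 1(94) = 6
  O₂: 516.6 − 3(94) = 234.6
  CO₂: 0 + 2(94) = 188
  H₂O: 0 + 2(94) = 188
Total out = 616.6 mol/s; y_H₂O = 188 / 616.6 = 0.3049.

0.305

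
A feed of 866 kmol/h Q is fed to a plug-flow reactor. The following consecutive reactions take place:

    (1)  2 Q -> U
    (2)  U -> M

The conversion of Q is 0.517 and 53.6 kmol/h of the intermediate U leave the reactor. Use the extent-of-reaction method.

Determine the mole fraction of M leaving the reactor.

0.265

Conversion of Q: Q consumed = 2ξ₁ = 0.517 × 866 → ξ₁ = 223.9 kmol/h.
U balance: n_U = 0 + 1ξ₁ − 1ξ₂ = 53.6 → ξ₂ = (1·223.9 − 53.6)/1 = 170.3 kmol/h.
Outlet amounts (n = n₀ + Σ ν·ξ):
  Q: 866 − 2(223.9) = 418.3
  U: 0 + 1(223.9) − 1(170.3) = 53.6
  M: 0 + 1(170.3) = 170.3
Total out = 642.1 kmol/h; y_M = 170.3 / 642.1 = 0.2651.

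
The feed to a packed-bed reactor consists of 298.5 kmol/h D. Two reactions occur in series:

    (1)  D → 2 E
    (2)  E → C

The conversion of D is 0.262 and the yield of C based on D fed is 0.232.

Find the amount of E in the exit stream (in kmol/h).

Conversion of D: D consumed = 1ξ₁ = 0.262 × 298.5 → ξ₁ = 78.21 kmol/h.
Yield of C: 1ξ₂ / 298.5 = 0.232 → ξ₂ = 69.25 kmol/h.
Outlet amounts (n = n₀ + Σ ν·ξ):
  D: 298.5 − 1(78.21) = 220.3
  E: 0 + 2(78.21) − 1(69.25) = 87.16
  C: 0 + 1(69.25) = 69.25

87.2 kmol/h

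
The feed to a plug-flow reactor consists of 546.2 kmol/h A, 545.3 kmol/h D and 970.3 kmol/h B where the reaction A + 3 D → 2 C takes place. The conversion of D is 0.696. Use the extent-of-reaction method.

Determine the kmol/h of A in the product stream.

D reacted = 0.696 × 545.3 = 379.5 kmol/h; ν_D = −3, so ξ = 379.5/3 = 126.5 kmol/h.
Outlet amounts (n = n₀ + ν ξ):
  A: 546.2 − 1(126.5) = 419.7
  D: 545.3 − 3(126.5) = 165.8
  C: 0 + 2(126.5) = 253
  B: 970.3 (inert)

420 kmol/h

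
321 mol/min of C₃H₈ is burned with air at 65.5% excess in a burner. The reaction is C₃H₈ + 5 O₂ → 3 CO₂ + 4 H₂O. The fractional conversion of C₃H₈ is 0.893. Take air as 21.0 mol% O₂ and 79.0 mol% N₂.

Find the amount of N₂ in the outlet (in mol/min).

9990 mol/min

Stoichiometric O₂ = 5 × 321 = 1605 mol/min; O₂ fed = 1605 × 1.655 = 2656 mol/min.
N₂ fed = 2656 × 79/21 = 9993 mol/min.
Fuel reacted = 0.893 × 321 → ξ = 286.7 mol/min.
Outlet (n = n₀ + ν ξ):
  C₃H₈: 321 − 1(286.7) = 34.35
  O₂: 2656 − 5(286.7) = 1223
  N₂: 9993 (inert)
  CO₂: 0 + 3(286.7) = 860
  H₂O: 0 + 4(286.7) = 1147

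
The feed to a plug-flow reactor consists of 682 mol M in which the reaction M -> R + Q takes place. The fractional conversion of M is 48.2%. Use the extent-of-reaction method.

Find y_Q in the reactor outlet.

M reacted = 0.482 × 682 = 328.7 mol; ν_M = −1, so ξ = 328.7/1 = 328.7 mol.
Outlet amounts (n = n₀ + ν ξ):
  M: 682 − 1(328.7) = 353.3
  R: 0 + 1(328.7) = 328.7
  Q: 0 + 1(328.7) = 328.7
Total out = 1011 mol; y_Q = 328.7 / 1011 = 0.3252.

0.325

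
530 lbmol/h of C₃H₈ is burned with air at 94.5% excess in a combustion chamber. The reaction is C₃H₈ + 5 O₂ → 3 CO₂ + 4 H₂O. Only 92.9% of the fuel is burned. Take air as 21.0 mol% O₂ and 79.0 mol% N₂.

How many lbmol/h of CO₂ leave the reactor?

1480 lbmol/h

Stoichiometric O₂ = 5 × 530 = 2650 lbmol/h; O₂ fed = 2650 × 1.945 = 5154 lbmol/h.
N₂ fed = 5154 × 79/21 = 19390 lbmol/h.
Fuel reacted = 0.929 × 530 → ξ = 492.4 lbmol/h.
Outlet (n = n₀ + ν ξ):
  C₃H₈: 530 − 1(492.4) = 37.63
  O₂: 5154 − 5(492.4) = 2692
  N₂: 19390 (inert)
  CO₂: 0 + 3(492.4) = 1477
  H₂O: 0 + 4(492.4) = 1969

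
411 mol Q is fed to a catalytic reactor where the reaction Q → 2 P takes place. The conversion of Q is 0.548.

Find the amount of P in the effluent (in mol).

450 mol

Q reacted = 0.548 × 411 = 225.2 mol; ν_Q = −1, so ξ = 225.2/1 = 225.2 mol.
Outlet amounts (n = n₀ + ν ξ):
  Q: 411 − 1(225.2) = 185.8
  P: 0 + 2(225.2) = 450.5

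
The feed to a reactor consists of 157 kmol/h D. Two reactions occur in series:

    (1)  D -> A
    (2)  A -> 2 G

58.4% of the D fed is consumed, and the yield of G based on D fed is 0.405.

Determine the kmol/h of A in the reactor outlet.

59.9 kmol/h

Conversion of D: D consumed = 1ξ₁ = 0.584 × 157 → ξ₁ = 91.69 kmol/h.
Yield of G: 2ξ₂ / 157 = 0.405 → ξ₂ = 31.79 kmol/h.
Outlet amounts (n = n₀ + Σ ν·ξ):
  D: 157 − 1(91.69) = 65.31
  A: 0 + 1(91.69) − 1(31.79) = 59.9
  G: 0 + 2(31.79) = 63.59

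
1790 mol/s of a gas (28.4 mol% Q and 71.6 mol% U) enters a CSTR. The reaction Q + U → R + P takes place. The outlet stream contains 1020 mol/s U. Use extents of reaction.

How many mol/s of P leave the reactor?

262 mol/s

For U: n = n₀ − 1ξ → 1020 = 1282 − 1ξ, giving ξ = 261.6 mol/s.
Outlet amounts (n = n₀ + ν ξ):
  Q: 508.4 − 1(261.6) = 246.7
  U: 1282 − 1(261.6) = 1020
  R: 0 + 1(261.6) = 261.6
  P: 0 + 1(261.6) = 261.6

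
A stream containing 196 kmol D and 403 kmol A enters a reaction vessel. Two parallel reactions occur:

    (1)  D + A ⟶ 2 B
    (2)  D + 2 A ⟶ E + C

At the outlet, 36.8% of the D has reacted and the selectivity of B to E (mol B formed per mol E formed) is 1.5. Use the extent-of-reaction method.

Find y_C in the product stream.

0.0739

Conversion of D: D consumed = 0.368 × 196 = 72.13 kmol = 1ξ₁ + 1ξ₂.
Selectivity: 2ξ₁ / (1ξ₂) = 1.5 → ξ₁ = 0.75 ξ₂.
Substitute: (1·0.75 + 1) ξ₂ = 72.13 → ξ₂ = 41.22 kmol, ξ₁ = 30.91 kmol.
Outlet amounts (n = n₀ + Σ ν·ξ):
  D: 196 − 1(30.91) − 1(41.22) = 123.9
  A: 403 − 1(30.91) − 2(41.22) = 289.7
  B: 0 + 2(30.91) = 61.82
  E: 0 + 1(41.22) = 41.22
  C: 0 + 1(41.22) = 41.22
Total out = 557.8 kmol; y_C = 41.22 / 557.8 = 0.07389.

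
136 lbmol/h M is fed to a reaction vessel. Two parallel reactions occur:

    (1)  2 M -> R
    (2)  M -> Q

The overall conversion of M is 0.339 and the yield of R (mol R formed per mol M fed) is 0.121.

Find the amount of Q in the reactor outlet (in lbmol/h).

Yield of R: 1ξ₁ / 136 = 0.121 → ξ₁ = 16.46 lbmol/h.
Conversion of M: 2ξ₁ + 1ξ₂ = 0.339 × 136 = 46.1 → ξ₂ = 13.19 lbmol/h.
Outlet amounts (n = n₀ + Σ ν·ξ):
  M: 136 − 2(16.46) − 1(13.19) = 89.9
  R: 0 + 1(16.46) = 16.46
  Q: 0 + 1(13.19) = 13.19

13.2 lbmol/h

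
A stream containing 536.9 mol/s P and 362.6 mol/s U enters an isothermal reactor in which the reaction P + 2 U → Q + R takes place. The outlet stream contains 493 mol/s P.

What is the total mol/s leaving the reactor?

856 mol/s

For P: n = n₀ − 1ξ → 493 = 536.9 − 1ξ, giving ξ = 43.9 mol/s.
Outlet amounts (n = n₀ + ν ξ):
  P: 536.9 − 1(43.9) = 493
  U: 362.6 − 2(43.9) = 274.8
  Q: 0 + 1(43.9) = 43.9
  R: 0 + 1(43.9) = 43.9
Total out = 493 + 274.8 + 43.9 + 43.9 = 855.6 mol/s.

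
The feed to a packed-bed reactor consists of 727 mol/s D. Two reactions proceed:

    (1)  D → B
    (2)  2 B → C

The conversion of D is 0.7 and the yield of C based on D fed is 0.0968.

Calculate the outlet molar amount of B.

368 mol/s

Conversion of D: D consumed = 1ξ₁ = 0.7 × 727 → ξ₁ = 508.9 mol/s.
Yield of C: 1ξ₂ / 727 = 0.0968 → ξ₂ = 70.37 mol/s.
Outlet amounts (n = n₀ + Σ ν·ξ):
  D: 727 − 1(508.9) = 218.1
  B: 0 + 1(508.9) − 2(70.37) = 368.2
  C: 0 + 1(70.37) = 70.37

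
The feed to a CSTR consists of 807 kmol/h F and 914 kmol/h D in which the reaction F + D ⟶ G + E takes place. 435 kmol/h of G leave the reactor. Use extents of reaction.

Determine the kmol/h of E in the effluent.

For G: n = n₀ + 1ξ → 435 = 0 + 1ξ, giving ξ = 435 kmol/h.
Outlet amounts (n = n₀ + ν ξ):
  F: 807 − 1(435) = 372
  D: 914 − 1(435) = 479
  G: 0 + 1(435) = 435
  E: 0 + 1(435) = 435

435 kmol/h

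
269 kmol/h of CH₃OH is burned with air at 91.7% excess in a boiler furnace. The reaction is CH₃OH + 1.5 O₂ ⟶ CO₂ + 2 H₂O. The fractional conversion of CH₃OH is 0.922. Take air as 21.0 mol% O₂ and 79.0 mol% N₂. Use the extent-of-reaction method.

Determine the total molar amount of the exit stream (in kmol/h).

Stoichiometric O₂ = 1.5 × 269 = 403.5 kmol/h; O₂ fed = 403.5 × 1.917 = 773.5 kmol/h.
N₂ fed = 773.5 × 79/21 = 2910 kmol/h.
Fuel reacted = 0.922 × 269 → ξ = 248 kmol/h.
Outlet (n = n₀ + ν ξ):
  CH₃OH: 269 − 1(248) = 20.98
  O₂: 773.5 − 1.5(248) = 401.5
  N₂: 2910 (inert)
  CO₂: 0 + 1(248) = 248
  H₂O: 0 + 2(248) = 496
Total out = 20.98 + 401.5 + 2910 + 248 + 496 = 4076 kmol/h.

4080 kmol/h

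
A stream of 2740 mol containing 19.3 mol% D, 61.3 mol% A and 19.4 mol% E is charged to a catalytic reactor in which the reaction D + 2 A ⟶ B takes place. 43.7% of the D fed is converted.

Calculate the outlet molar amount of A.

D reacted = 0.437 × 528.8 = 231.1 mol; ν_D = −1, so ξ = 231.1/1 = 231.1 mol.
Outlet amounts (n = n₀ + ν ξ):
  D: 528.8 − 1(231.1) = 297.7
  A: 1680 − 2(231.1) = 1217
  B: 0 + 1(231.1) = 231.1
  E: 531.6 (inert)

1220 mol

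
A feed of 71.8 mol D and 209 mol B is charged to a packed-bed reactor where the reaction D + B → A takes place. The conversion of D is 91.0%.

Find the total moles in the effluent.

215 mol

D reacted = 0.91 × 71.8 = 65.34 mol; ν_D = −1, so ξ = 65.34/1 = 65.34 mol.
Outlet amounts (n = n₀ + ν ξ):
  D: 71.8 − 1(65.34) = 6.462
  B: 209 − 1(65.34) = 143.7
  A: 0 + 1(65.34) = 65.34
Total out = 6.462 + 143.7 + 65.34 = 215.5 mol.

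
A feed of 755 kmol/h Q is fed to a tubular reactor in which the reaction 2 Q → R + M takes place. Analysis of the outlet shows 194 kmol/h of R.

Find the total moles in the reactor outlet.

For R: n = n₀ + 1ξ → 194 = 0 + 1ξ, giving ξ = 194 kmol/h.
Outlet amounts (n = n₀ + ν ξ):
  Q: 755 − 2(194) = 367
  R: 0 + 1(194) = 194
  M: 0 + 1(194) = 194
Total out = 367 + 194 + 194 = 755 kmol/h.

755 kmol/h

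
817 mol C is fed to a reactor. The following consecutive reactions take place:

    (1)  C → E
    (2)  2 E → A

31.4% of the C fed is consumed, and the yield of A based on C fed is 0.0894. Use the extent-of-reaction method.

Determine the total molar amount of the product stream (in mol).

744 mol

Conversion of C: C consumed = 1ξ₁ = 0.314 × 817 → ξ₁ = 256.5 mol.
Yield of A: 1ξ₂ / 817 = 0.0894 → ξ₂ = 73.04 mol.
Outlet amounts (n = n₀ + Σ ν·ξ):
  C: 817 − 1(256.5) = 560.5
  E: 0 + 1(256.5) − 2(73.04) = 110.5
  A: 0 + 1(73.04) = 73.04
Total out = 560.5 + 110.5 + 73.04 = 744 mol.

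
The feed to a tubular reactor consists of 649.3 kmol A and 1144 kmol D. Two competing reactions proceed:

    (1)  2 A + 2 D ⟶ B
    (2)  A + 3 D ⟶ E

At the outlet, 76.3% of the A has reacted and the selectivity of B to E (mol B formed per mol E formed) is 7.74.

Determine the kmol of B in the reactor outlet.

233 kmol

Conversion of A: A consumed = 0.763 × 649.3 = 495.4 kmol = 2ξ₁ + 1ξ₂.
Selectivity: 1ξ₁ / (1ξ₂) = 7.74 → ξ₁ = 7.74 ξ₂.
Substitute: (2·7.74 + 1) ξ₂ = 495.4 → ξ₂ = 30.06 kmol, ξ₁ = 232.7 kmol.
Outlet amounts (n = n₀ + Σ ν·ξ):
  A: 649.3 − 2(232.7) − 1(30.06) = 153.9
  D: 1144 − 2(232.7) − 3(30.06) = 588.5
  B: 0 + 1(232.7) = 232.7
  E: 0 + 1(30.06) = 30.06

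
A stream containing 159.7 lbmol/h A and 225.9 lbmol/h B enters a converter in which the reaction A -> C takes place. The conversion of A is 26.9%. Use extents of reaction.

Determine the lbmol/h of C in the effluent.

43 lbmol/h

A reacted = 0.269 × 159.7 = 42.96 lbmol/h; ν_A = −1, so ξ = 42.96/1 = 42.96 lbmol/h.
Outlet amounts (n = n₀ + ν ξ):
  A: 159.7 − 1(42.96) = 116.7
  C: 0 + 1(42.96) = 42.96
  B: 225.9 (inert)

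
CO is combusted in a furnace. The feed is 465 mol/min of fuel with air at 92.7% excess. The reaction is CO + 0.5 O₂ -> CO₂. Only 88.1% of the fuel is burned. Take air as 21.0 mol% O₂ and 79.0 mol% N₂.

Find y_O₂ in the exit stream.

Stoichiometric O₂ = 0.5 × 465 = 232.5 mol/min; O₂ fed = 232.5 × 1.927 = 448 mol/min.
N₂ fed = 448 × 79/21 = 1685 mol/min.
Fuel reacted = 0.881 × 465 → ξ = 409.7 mol/min.
Outlet (n = n₀ + ν ξ):
  CO: 465 − 1(409.7) = 55.33
  O₂: 448 − 0.5(409.7) = 243.2
  N₂: 1685 (inert)
  CO₂: 0 + 1(409.7) = 409.7
Total out = 2394 mol/min; y_O₂ = 243.2 / 2394 = 0.1016.

0.102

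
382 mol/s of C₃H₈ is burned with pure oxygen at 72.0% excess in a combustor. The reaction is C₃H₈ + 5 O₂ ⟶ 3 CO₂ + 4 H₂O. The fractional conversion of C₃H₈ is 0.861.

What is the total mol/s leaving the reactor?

4000 mol/s

Stoichiometric O₂ = 5 × 382 = 1910 mol/s; O₂ fed = 1910 × 1.720 = 3285 mol/s.
Fuel reacted = 0.861 × 382 → ξ = 328.9 mol/s.
Outlet (n = n₀ + ν ξ):
  C₃H₈: 382 − 1(328.9) = 53.1
  O₂: 3285 − 5(328.9) = 1641
  CO₂: 0 + 3(328.9) = 986.7
  H₂O: 0 + 4(328.9) = 1316
Total out = 53.1 + 1641 + 986.7 + 1316 = 3996 mol/s.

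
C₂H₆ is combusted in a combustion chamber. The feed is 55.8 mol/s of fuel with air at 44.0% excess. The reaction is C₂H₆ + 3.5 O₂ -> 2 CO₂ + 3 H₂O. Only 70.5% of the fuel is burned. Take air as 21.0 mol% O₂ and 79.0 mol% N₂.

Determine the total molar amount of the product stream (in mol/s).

1410 mol/s

Stoichiometric O₂ = 3.5 × 55.8 = 195.3 mol/s; O₂ fed = 195.3 × 1.440 = 281.2 mol/s.
N₂ fed = 281.2 × 79/21 = 1058 mol/s.
Fuel reacted = 0.705 × 55.8 → ξ = 39.34 mol/s.
Outlet (n = n₀ + ν ξ):
  C₂H₆: 55.8 − 1(39.34) = 16.46
  O₂: 281.2 − 3.5(39.34) = 143.5
  N₂: 1058 (inert)
  CO₂: 0 + 2(39.34) = 78.68
  H₂O: 0 + 3(39.34) = 118
Total out = 16.46 + 143.5 + 1058 + 78.68 + 118 = 1415 mol/s.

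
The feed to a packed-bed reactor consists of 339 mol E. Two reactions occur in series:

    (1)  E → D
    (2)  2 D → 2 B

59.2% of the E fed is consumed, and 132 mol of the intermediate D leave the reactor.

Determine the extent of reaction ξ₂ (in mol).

ξ₂ = 34.3 mol

Conversion of E: E consumed = 1ξ₁ = 0.592 × 339 → ξ₁ = 200.7 mol.
D balance: n_D = 0 + 1ξ₁ − 2ξ₂ = 132 → ξ₂ = (1·200.7 − 132)/2 = 34.34 mol.
Outlet amounts (n = n₀ + Σ ν·ξ):
  E: 339 − 1(200.7) = 138.3
  D: 0 + 1(200.7) − 2(34.34) = 132
  B: 0 + 2(34.34) = 68.69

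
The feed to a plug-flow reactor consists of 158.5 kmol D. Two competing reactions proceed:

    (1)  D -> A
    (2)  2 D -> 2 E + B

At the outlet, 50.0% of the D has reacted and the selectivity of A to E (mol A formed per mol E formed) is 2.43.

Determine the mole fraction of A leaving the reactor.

0.33

Conversion of D: D consumed = 0.5 × 158.5 = 79.25 kmol = 1ξ₁ + 2ξ₂.
Selectivity: 1ξ₁ / (2ξ₂) = 2.43 → ξ₁ = 4.86 ξ₂.
Substitute: (1·4.86 + 2) ξ₂ = 79.25 → ξ₂ = 11.55 kmol, ξ₁ = 56.15 kmol.
Outlet amounts (n = n₀ + Σ ν·ξ):
  D: 158.5 − 1(56.15) − 2(11.55) = 79.25
  A: 0 + 1(56.15) = 56.15
  E: 0 + 2(11.55) = 23.1
  B: 0 + 1(11.55) = 11.55
Total out = 170.1 kmol; y_A = 56.15 / 170.1 = 0.3302.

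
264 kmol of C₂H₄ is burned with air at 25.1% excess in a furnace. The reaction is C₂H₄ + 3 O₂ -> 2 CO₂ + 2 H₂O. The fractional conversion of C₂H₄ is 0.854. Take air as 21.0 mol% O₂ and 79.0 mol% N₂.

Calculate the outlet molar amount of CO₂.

451 kmol

Stoichiometric O₂ = 3 × 264 = 792 kmol; O₂ fed = 792 × 1.251 = 990.8 kmol.
N₂ fed = 990.8 × 79/21 = 3727 kmol.
Fuel reacted = 0.854 × 264 → ξ = 225.5 kmol.
Outlet (n = n₀ + ν ξ):
  C₂H₄: 264 − 1(225.5) = 38.54
  O₂: 990.8 − 3(225.5) = 314.4
  N₂: 3727 (inert)
  CO₂: 0 + 2(225.5) = 450.9
  H₂O: 0 + 2(225.5) = 450.9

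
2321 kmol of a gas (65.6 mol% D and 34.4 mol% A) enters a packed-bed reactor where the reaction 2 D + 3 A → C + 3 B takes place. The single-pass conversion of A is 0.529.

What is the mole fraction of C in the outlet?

0.0646

A reacted = 0.529 × 798.4 = 422.4 kmol; ν_A = −3, so ξ = 422.4/3 = 140.8 kmol.
Outlet amounts (n = n₀ + ν ξ):
  D: 1523 − 2(140.8) = 1241
  A: 798.4 − 3(140.8) = 376.1
  C: 0 + 1(140.8) = 140.8
  B: 0 + 3(140.8) = 422.4
Total out = 2180 kmol; y_C = 140.8 / 2180 = 0.06458.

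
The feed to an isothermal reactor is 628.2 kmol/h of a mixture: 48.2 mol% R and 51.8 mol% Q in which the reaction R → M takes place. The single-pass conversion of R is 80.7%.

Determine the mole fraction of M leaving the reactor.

R reacted = 0.807 × 302.8 = 244.4 kmol/h; ν_R = −1, so ξ = 244.4/1 = 244.4 kmol/h.
Outlet amounts (n = n₀ + ν ξ):
  R: 302.8 − 1(244.4) = 58.44
  M: 0 + 1(244.4) = 244.4
  Q: 325.4 (inert)
Total out = 628.2 kmol/h; y_M = 244.4 / 628.2 = 0.389.

0.389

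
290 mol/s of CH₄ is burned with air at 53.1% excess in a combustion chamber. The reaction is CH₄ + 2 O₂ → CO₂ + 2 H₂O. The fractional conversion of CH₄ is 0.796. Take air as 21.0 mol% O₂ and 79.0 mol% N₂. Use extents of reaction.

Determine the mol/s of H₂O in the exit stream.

Stoichiometric O₂ = 2 × 290 = 580 mol/s; O₂ fed = 580 × 1.531 = 888 mol/s.
N₂ fed = 888 × 79/21 = 3340 mol/s.
Fuel reacted = 0.796 × 290 → ξ = 230.8 mol/s.
Outlet (n = n₀ + ν ξ):
  CH₄: 290 − 1(230.8) = 59.16
  O₂: 888 − 2(230.8) = 426.3
  N₂: 3340 (inert)
  CO₂: 0 + 1(230.8) = 230.8
  H₂O: 0 + 2(230.8) = 461.7

462 mol/s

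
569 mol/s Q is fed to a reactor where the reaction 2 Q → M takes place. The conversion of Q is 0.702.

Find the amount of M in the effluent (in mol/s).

Q reacted = 0.702 × 569 = 399.4 mol/s; ν_Q = −2, so ξ = 399.4/2 = 199.7 mol/s.
Outlet amounts (n = n₀ + ν ξ):
  Q: 569 − 2(199.7) = 169.6
  M: 0 + 1(199.7) = 199.7

200 mol/s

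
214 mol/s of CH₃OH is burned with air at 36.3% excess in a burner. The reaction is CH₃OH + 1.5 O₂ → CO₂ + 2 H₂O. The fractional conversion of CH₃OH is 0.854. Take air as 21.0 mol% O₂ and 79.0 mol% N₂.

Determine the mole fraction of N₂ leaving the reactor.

Stoichiometric O₂ = 1.5 × 214 = 321 mol/s; O₂ fed = 321 × 1.363 = 437.5 mol/s.
N₂ fed = 437.5 × 79/21 = 1646 mol/s.
Fuel reacted = 0.854 × 214 → ξ = 182.8 mol/s.
Outlet (n = n₀ + ν ξ):
  CH₃OH: 214 − 1(182.8) = 31.24
  O₂: 437.5 − 1.5(182.8) = 163.4
  N₂: 1646 (inert)
  CO₂: 0 + 1(182.8) = 182.8
  H₂O: 0 + 2(182.8) = 365.5
Total out = 2389 mol/s; y_N₂ = 1646 / 2389 = 0.689.

0.689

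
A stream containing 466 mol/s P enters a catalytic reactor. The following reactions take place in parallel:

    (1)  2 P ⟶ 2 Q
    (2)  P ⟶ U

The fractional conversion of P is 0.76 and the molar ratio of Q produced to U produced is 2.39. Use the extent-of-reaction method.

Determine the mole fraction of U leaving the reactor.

0.224

Conversion of P: P consumed = 0.76 × 466 = 354.2 mol/s = 2ξ₁ + 1ξ₂.
Selectivity: 2ξ₁ / (1ξ₂) = 2.39 → ξ₁ = 1.195 ξ₂.
Substitute: (2·1.195 + 1) ξ₂ = 354.2 → ξ₂ = 104.5 mol/s, ξ₁ = 124.8 mol/s.
Outlet amounts (n = n₀ + Σ ν·ξ):
  P: 466 − 2(124.8) − 1(104.5) = 111.8
  Q: 0 + 2(124.8) = 249.7
  U: 0 + 1(104.5) = 104.5
Total out = 466 mol/s; y_U = 104.5 / 466 = 0.2242.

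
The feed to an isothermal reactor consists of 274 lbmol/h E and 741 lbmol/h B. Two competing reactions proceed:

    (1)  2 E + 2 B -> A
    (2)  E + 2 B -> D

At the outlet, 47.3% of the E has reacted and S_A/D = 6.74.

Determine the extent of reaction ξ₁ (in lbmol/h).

ξ₁ = 60.3 lbmol/h

Conversion of E: E consumed = 0.473 × 274 = 129.6 lbmol/h = 2ξ₁ + 1ξ₂.
Selectivity: 1ξ₁ / (1ξ₂) = 6.74 → ξ₁ = 6.74 ξ₂.
Substitute: (2·6.74 + 1) ξ₂ = 129.6 → ξ₂ = 8.95 lbmol/h, ξ₁ = 60.33 lbmol/h.
Outlet amounts (n = n₀ + Σ ν·ξ):
  E: 274 − 2(60.33) − 1(8.95) = 144.4
  B: 741 − 2(60.33) − 2(8.95) = 602.4
  A: 0 + 1(60.33) = 60.33
  D: 0 + 1(8.95) = 8.95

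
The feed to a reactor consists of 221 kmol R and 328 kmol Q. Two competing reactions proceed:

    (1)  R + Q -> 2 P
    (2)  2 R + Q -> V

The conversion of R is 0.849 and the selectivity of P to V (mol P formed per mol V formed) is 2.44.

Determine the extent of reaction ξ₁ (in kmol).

ξ₁ = 71.1 kmol

Conversion of R: R consumed = 0.849 × 221 = 187.6 kmol = 1ξ₁ + 2ξ₂.
Selectivity: 2ξ₁ / (1ξ₂) = 2.44 → ξ₁ = 1.22 ξ₂.
Substitute: (1·1.22 + 2) ξ₂ = 187.6 → ξ₂ = 58.27 kmol, ξ₁ = 71.09 kmol.
Outlet amounts (n = n₀ + Σ ν·ξ):
  R: 221 − 1(71.09) − 2(58.27) = 33.37
  Q: 328 − 1(71.09) − 1(58.27) = 198.6
  P: 0 + 2(71.09) = 142.2
  V: 0 + 1(58.27) = 58.27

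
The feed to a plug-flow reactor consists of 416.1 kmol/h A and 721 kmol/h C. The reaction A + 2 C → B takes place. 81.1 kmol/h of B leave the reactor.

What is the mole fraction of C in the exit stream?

For B: n = n₀ + 1ξ → 81.1 = 0 + 1ξ, giving ξ = 81.1 kmol/h.
Outlet amounts (n = n₀ + ν ξ):
  A: 416.1 − 1(81.1) = 335
  C: 721 − 2(81.1) = 558.8
  B: 0 + 1(81.1) = 81.1
Total out = 974.9 kmol/h; y_C = 558.8 / 974.9 = 0.5732.

0.573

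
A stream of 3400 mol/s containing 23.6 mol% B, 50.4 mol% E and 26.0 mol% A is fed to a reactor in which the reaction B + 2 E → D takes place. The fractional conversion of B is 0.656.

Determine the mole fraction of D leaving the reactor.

0.224

B reacted = 0.656 × 802.4 = 526.4 mol/s; ν_B = −1, so ξ = 526.4/1 = 526.4 mol/s.
Outlet amounts (n = n₀ + ν ξ):
  B: 802.4 − 1(526.4) = 276
  E: 1714 − 2(526.4) = 660.9
  D: 0 + 1(526.4) = 526.4
  A: 884 (inert)
Total out = 2347 mol/s; y_D = 526.4 / 2347 = 0.2243.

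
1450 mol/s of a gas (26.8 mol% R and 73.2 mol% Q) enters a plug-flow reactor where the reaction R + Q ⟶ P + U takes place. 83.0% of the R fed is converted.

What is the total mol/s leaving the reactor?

R reacted = 0.83 × 388.6 = 322.5 mol/s; ν_R = −1, so ξ = 322.5/1 = 322.5 mol/s.
Outlet amounts (n = n₀ + ν ξ):
  R: 388.6 − 1(322.5) = 66.06
  Q: 1061 − 1(322.5) = 738.9
  P: 0 + 1(322.5) = 322.5
  U: 0 + 1(322.5) = 322.5
Total out = 66.06 + 738.9 + 322.5 + 322.5 = 1450 mol/s.

1450 mol/s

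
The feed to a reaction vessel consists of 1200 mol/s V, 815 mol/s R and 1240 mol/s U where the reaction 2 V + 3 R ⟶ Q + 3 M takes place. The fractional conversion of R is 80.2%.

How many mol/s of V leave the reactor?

764 mol/s

R reacted = 0.802 × 815 = 653.6 mol/s; ν_R = −3, so ξ = 653.6/3 = 217.9 mol/s.
Outlet amounts (n = n₀ + ν ξ):
  V: 1200 − 2(217.9) = 764.2
  R: 815 − 3(217.9) = 161.4
  Q: 0 + 1(217.9) = 217.9
  M: 0 + 3(217.9) = 653.6
  U: 1240 (inert)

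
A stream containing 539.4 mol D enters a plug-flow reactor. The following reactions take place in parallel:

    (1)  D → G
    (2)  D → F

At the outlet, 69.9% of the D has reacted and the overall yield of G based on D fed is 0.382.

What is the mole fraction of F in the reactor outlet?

Yield of G: 1ξ₁ / 539.4 = 0.382 → ξ₁ = 206.1 mol.
Conversion of D: 1ξ₁ + 1ξ₂ = 0.699 × 539.4 = 377 → ξ₂ = 171 mol.
Outlet amounts (n = n₀ + Σ ν·ξ):
  D: 539.4 − 1(206.1) − 1(171) = 162.4
  G: 0 + 1(206.1) = 206.1
  F: 0 + 1(171) = 171
Total out = 539.4 mol; y_F = 171 / 539.4 = 0.317.

0.317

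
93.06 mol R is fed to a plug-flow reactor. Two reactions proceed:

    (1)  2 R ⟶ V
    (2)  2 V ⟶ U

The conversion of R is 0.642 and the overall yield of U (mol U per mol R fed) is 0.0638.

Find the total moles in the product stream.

Conversion of R: R consumed = 2ξ₁ = 0.642 × 93.06 → ξ₁ = 29.87 mol.
Yield of U: 1ξ₂ / 93.06 = 0.0638 → ξ₂ = 5.937 mol.
Outlet amounts (n = n₀ + Σ ν·ξ):
  R: 93.06 − 2(29.87) = 33.32
  V: 0 + 1(29.87) − 2(5.937) = 18
  U: 0 + 1(5.937) = 5.937
Total out = 33.32 + 18 + 5.937 = 57.25 mol.

57.3 mol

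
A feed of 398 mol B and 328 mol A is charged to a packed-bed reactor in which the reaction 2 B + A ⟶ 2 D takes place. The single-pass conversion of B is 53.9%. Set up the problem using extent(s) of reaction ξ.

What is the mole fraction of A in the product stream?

0.357

B reacted = 0.539 × 398 = 214.5 mol; ν_B = −2, so ξ = 214.5/2 = 107.3 mol.
Outlet amounts (n = n₀ + ν ξ):
  B: 398 − 2(107.3) = 183.5
  A: 328 − 1(107.3) = 220.7
  D: 0 + 2(107.3) = 214.5
Total out = 618.7 mol; y_A = 220.7 / 618.7 = 0.3568.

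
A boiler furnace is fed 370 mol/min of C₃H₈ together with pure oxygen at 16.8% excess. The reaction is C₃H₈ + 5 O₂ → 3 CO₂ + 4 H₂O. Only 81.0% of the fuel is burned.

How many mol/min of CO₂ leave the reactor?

Stoichiometric O₂ = 5 × 370 = 1850 mol/min; O₂ fed = 1850 × 1.168 = 2161 mol/min.
Fuel reacted = 0.81 × 370 → ξ = 299.7 mol/min.
Outlet (n = n₀ + ν ξ):
  C₃H₈: 370 − 1(299.7) = 70.3
  O₂: 2161 − 5(299.7) = 662.3
  CO₂: 0 + 3(299.7) = 899.1
  H₂O: 0 + 4(299.7) = 1199

899 mol/min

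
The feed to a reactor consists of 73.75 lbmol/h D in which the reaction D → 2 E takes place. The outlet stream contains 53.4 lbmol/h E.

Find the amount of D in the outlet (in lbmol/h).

For E: n = n₀ + 2ξ → 53.4 = 0 + 2ξ, giving ξ = 26.7 lbmol/h.
Outlet amounts (n = n₀ + ν ξ):
  D: 73.75 − 1(26.7) = 47.05
  E: 0 + 2(26.7) = 53.4

47 lbmol/h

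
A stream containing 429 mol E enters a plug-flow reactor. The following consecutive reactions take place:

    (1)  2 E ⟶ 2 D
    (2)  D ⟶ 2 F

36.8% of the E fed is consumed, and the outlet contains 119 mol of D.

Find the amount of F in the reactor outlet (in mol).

Conversion of E: E consumed = 2ξ₁ = 0.368 × 429 → ξ₁ = 78.94 mol.
D balance: n_D = 0 + 2ξ₁ − 1ξ₂ = 119 → ξ₂ = (2·78.94 − 119)/1 = 38.87 mol.
Outlet amounts (n = n₀ + Σ ν·ξ):
  E: 429 − 2(78.94) = 271.1
  D: 0 + 2(78.94) − 1(38.87) = 119
  F: 0 + 2(38.87) = 77.74

77.7 mol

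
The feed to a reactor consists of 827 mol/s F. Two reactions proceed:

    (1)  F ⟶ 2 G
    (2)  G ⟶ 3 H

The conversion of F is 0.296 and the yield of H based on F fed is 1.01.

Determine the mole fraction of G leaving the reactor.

Conversion of F: F consumed = 1ξ₁ = 0.296 × 827 → ξ₁ = 244.8 mol/s.
Yield of H: 3ξ₂ / 827 = 1.01 → ξ₂ = 278.4 mol/s.
Outlet amounts (n = n₀ + Σ ν·ξ):
  F: 827 − 1(244.8) = 582.2
  G: 0 + 2(244.8) − 1(278.4) = 211.2
  H: 0 + 3(278.4) = 835.3
Total out = 1629 mol/s; y_G = 211.2 / 1629 = 0.1297.

0.13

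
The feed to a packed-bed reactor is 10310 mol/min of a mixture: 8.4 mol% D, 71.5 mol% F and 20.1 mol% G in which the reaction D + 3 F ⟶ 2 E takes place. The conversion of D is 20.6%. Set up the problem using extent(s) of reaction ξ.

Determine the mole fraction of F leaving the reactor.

D reacted = 0.206 × 866 = 178.4 mol/min; ν_D = −1, so ξ = 178.4/1 = 178.4 mol/min.
Outlet amounts (n = n₀ + ν ξ):
  D: 866 − 1(178.4) = 687.6
  F: 7372 − 3(178.4) = 6836
  E: 0 + 2(178.4) = 356.8
  G: 2072 (inert)
Total out = 9953 mol/min; y_F = 6836 / 9953 = 0.6869.

0.687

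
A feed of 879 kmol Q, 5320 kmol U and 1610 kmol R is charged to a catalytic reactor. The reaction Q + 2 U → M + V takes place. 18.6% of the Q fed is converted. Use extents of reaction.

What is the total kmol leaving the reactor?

Q reacted = 0.186 × 879 = 163.5 kmol; ν_Q = −1, so ξ = 163.5/1 = 163.5 kmol.
Outlet amounts (n = n₀ + ν ξ):
  Q: 879 − 1(163.5) = 715.5
  U: 5320 − 2(163.5) = 4993
  M: 0 + 1(163.5) = 163.5
  V: 0 + 1(163.5) = 163.5
  R: 1610 (inert)
Total out = 715.5 + 4993 + 163.5 + 163.5 + 1610 = 7646 kmol.

7650 kmol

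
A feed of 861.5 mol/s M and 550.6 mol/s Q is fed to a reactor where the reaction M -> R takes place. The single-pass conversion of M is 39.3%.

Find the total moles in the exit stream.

1410 mol/s

M reacted = 0.393 × 861.5 = 338.6 mol/s; ν_M = −1, so ξ = 338.6/1 = 338.6 mol/s.
Outlet amounts (n = n₀ + ν ξ):
  M: 861.5 − 1(338.6) = 522.9
  R: 0 + 1(338.6) = 338.6
  Q: 550.6 (inert)
Total out = 522.9 + 338.6 + 550.6 = 1412 mol/s.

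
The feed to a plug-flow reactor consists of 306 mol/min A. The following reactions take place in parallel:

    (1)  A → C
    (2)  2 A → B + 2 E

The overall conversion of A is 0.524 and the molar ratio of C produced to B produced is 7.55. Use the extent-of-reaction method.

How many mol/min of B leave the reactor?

Conversion of A: A consumed = 0.524 × 306 = 160.3 mol/min = 1ξ₁ + 2ξ₂.
Selectivity: 1ξ₁ / (1ξ₂) = 7.55 → ξ₁ = 7.55 ξ₂.
Substitute: (1·7.55 + 2) ξ₂ = 160.3 → ξ₂ = 16.79 mol/min, ξ₁ = 126.8 mol/min.
Outlet amounts (n = n₀ + Σ ν·ξ):
  A: 306 − 1(126.8) − 2(16.79) = 145.7
  C: 0 + 1(126.8) = 126.8
  B: 0 + 1(16.79) = 16.79
  E: 0 + 2(16.79) = 33.58

16.8 mol/min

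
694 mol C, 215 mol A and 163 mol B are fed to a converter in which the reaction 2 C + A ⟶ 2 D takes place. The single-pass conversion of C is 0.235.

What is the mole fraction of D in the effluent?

0.165

C reacted = 0.235 × 694 = 163.1 mol; ν_C = −2, so ξ = 163.1/2 = 81.55 mol.
Outlet amounts (n = n₀ + ν ξ):
  C: 694 − 2(81.55) = 530.9
  A: 215 − 1(81.55) = 133.5
  D: 0 + 2(81.55) = 163.1
  B: 163 (inert)
Total out = 990.5 mol; y_D = 163.1 / 990.5 = 0.1647.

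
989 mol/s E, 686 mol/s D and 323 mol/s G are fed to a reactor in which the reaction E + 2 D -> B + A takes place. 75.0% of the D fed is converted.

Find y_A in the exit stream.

D reacted = 0.75 × 686 = 514.5 mol/s; ν_D = −2, so ξ = 514.5/2 = 257.2 mol/s.
Outlet amounts (n = n₀ + ν ξ):
  E: 989 − 1(257.2) = 731.8
  D: 686 − 2(257.2) = 171.5
  B: 0 + 1(257.2) = 257.2
  A: 0 + 1(257.2) = 257.2
  G: 323 (inert)
Total out = 1741 mol/s; y_A = 257.2 / 1741 = 0.1478.

0.148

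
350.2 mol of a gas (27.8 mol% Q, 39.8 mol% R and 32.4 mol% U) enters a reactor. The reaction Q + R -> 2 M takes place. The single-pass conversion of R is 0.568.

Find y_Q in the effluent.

0.0519

R reacted = 0.568 × 139.4 = 79.17 mol; ν_R = −1, so ξ = 79.17/1 = 79.17 mol.
Outlet amounts (n = n₀ + ν ξ):
  Q: 97.36 − 1(79.17) = 18.19
  R: 139.4 − 1(79.17) = 60.21
  M: 0 + 2(79.17) = 158.3
  U: 113.5 (inert)
Total out = 350.2 mol; y_Q = 18.19 / 350.2 = 0.05194.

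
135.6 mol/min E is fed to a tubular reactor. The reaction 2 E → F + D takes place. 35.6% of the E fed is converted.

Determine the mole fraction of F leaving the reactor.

E reacted = 0.356 × 135.6 = 48.27 mol/min; ν_E = −2, so ξ = 48.27/2 = 24.14 mol/min.
Outlet amounts (n = n₀ + ν ξ):
  E: 135.6 − 2(24.14) = 87.33
  F: 0 + 1(24.14) = 24.14
  D: 0 + 1(24.14) = 24.14
Total out = 135.6 mol/min; y_F = 24.14 / 135.6 = 0.178.

0.178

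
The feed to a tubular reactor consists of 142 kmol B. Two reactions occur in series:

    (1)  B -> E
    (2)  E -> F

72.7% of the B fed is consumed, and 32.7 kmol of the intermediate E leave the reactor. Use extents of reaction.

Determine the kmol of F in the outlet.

70.5 kmol

Conversion of B: B consumed = 1ξ₁ = 0.727 × 142 → ξ₁ = 103.2 kmol.
E balance: n_E = 0 + 1ξ₁ − 1ξ₂ = 32.7 → ξ₂ = (1·103.2 − 32.7)/1 = 70.53 kmol.
Outlet amounts (n = n₀ + Σ ν·ξ):
  B: 142 − 1(103.2) = 38.77
  E: 0 + 1(103.2) − 1(70.53) = 32.7
  F: 0 + 1(70.53) = 70.53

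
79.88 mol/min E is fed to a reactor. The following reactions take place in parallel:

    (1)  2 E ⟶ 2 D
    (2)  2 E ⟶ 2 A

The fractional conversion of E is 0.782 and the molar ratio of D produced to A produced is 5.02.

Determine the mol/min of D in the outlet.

Conversion of E: E consumed = 0.782 × 79.88 = 62.47 mol/min = 2ξ₁ + 2ξ₂.
Selectivity: 2ξ₁ / (2ξ₂) = 5.02 → ξ₁ = 5.02 ξ₂.
Substitute: (2·5.02 + 2) ξ₂ = 62.47 → ξ₂ = 5.188 mol/min, ξ₁ = 26.04 mol/min.
Outlet amounts (n = n₀ + Σ ν·ξ):
  E: 79.88 − 2(26.04) − 2(5.188) = 17.41
  D: 0 + 2(26.04) = 52.09
  A: 0 + 2(5.188) = 10.38

52.1 mol/min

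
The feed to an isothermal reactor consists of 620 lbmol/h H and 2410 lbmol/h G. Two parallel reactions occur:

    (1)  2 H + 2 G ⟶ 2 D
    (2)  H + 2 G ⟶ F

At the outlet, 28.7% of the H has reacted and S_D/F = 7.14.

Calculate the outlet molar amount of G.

Conversion of H: H consumed = 0.287 × 620 = 177.9 lbmol/h = 2ξ₁ + 1ξ₂.
Selectivity: 2ξ₁ / (1ξ₂) = 7.14 → ξ₁ = 3.57 ξ₂.
Substitute: (2·3.57 + 1) ξ₂ = 177.9 → ξ₂ = 21.86 lbmol/h, ξ₁ = 78.04 lbmol/h.
Outlet amounts (n = n₀ + Σ ν·ξ):
  H: 620 − 2(78.04) − 1(21.86) = 442.1
  G: 2410 − 2(78.04) − 2(21.86) = 2210
  D: 0 + 2(78.04) = 156.1
  F: 0 + 1(21.86) = 21.86

2210 lbmol/h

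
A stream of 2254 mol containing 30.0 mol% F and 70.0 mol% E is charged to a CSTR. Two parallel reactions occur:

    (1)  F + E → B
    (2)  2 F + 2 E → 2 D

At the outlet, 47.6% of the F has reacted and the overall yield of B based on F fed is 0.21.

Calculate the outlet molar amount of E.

1260 mol

Yield of B: 1ξ₁ / 676.2 = 0.21 → ξ₁ = 142 mol.
Conversion of F: 1ξ₁ + 2ξ₂ = 0.476 × 676.2 = 321.9 → ξ₂ = 89.93 mol.
Outlet amounts (n = n₀ + Σ ν·ξ):
  F: 676.2 − 1(142) − 2(89.93) = 354.3
  E: 1578 − 1(142) − 2(89.93) = 1256
  B: 0 + 1(142) = 142
  D: 0 + 2(89.93) = 179.9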